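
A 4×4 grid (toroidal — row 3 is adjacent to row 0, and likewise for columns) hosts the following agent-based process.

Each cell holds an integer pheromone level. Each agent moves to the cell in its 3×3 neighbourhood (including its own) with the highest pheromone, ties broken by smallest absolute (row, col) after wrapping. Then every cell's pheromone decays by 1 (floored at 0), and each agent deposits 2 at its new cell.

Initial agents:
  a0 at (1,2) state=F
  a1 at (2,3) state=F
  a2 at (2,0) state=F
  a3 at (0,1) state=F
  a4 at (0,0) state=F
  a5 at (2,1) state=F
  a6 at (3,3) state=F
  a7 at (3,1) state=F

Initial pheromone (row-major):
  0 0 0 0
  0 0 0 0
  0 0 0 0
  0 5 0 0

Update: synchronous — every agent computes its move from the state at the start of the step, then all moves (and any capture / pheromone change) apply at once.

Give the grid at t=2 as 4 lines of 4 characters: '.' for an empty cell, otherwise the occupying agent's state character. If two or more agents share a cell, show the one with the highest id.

F...
....
....
.F..

t=1: a0@(0,1) a1@(1,0) a2@(3,1) a3@(3,1) a4@(3,1) a5@(3,1) a6@(0,0) a7@(3,1) | pheromone: 2 2 0 0 / 2 0 0 0 / 0 0 0 0 / 0 14 0 0
t=2: a0@(3,1) a1@(0,0) a2@(3,1) a3@(3,1) a4@(3,1) a5@(3,1) a6@(3,1) a7@(3,1) | pheromone: 3 1 0 0 / 1 0 0 0 / 0 0 0 0 / 0 27 0 0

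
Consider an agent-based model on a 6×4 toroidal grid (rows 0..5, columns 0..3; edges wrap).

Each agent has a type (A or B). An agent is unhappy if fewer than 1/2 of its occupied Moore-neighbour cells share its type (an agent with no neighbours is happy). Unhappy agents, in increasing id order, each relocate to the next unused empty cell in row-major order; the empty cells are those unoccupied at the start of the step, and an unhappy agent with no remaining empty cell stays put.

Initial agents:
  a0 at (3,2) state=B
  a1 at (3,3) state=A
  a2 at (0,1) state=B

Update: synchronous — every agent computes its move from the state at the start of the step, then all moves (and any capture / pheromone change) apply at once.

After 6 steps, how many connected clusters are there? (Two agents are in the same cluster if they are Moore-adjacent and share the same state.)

2

t=1: a0@(0,0):B a1@(0,2):A a2@(0,1):B
t=2: a0@(0,0):B a1@(0,3):A a2@(0,1):B
t=3: a0@(0,0):B a1@(0,2):A a2@(0,1):B
t=4: a0@(0,0):B a1@(0,3):A a2@(0,1):B
t=5: a0@(0,0):B a1@(0,2):A a2@(0,1):B
t=6: a0@(0,0):B a1@(0,3):A a2@(0,1):B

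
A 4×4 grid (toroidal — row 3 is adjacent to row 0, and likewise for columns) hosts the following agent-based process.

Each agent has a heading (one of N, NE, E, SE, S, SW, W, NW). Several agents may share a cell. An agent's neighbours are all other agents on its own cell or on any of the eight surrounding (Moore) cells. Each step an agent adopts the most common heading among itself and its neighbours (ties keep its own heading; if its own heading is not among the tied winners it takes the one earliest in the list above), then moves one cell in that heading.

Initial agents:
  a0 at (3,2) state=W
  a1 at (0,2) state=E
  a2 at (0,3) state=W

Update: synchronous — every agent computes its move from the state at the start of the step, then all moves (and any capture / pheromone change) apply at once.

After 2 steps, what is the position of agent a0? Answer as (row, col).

(3, 0)

t=1: a0@(3,1):W a1@(0,1):W a2@(0,2):W
t=2: a0@(3,0):W a1@(0,0):W a2@(0,1):W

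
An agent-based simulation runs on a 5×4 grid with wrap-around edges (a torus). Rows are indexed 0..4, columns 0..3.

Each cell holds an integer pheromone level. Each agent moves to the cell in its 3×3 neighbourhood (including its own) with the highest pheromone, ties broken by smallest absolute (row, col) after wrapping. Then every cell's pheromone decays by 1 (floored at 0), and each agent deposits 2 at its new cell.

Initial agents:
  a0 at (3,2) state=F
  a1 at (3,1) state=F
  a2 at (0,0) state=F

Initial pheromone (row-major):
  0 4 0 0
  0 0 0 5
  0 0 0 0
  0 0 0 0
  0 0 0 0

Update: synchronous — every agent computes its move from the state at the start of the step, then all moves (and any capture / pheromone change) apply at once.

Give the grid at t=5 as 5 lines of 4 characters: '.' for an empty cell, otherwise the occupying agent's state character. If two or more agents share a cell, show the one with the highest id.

t=1: a0@(2,1) a1@(2,0) a2@(1,3) | pheromone: 0 3 0 0 / 0 0 0 6 / 2 2 0 0 / 0 0 0 0 / 0 0 0 0
t=2: a0@(2,0) a1@(1,3) a2@(1,3) | pheromone: 0 2 0 0 / 0 0 0 9 / 3 1 0 0 / 0 0 0 0 / 0 0 0 0
t=3: a0@(1,3) a1@(1,3) a2@(1,3) | pheromone: 0 1 0 0 / 0 0 0 14 / 2 0 0 0 / 0 0 0 0 / 0 0 0 0
t=4: a0@(1,3) a1@(1,3) a2@(1,3) | pheromone: 0 0 0 0 / 0 0 0 19 / 1 0 0 0 / 0 0 0 0 / 0 0 0 0
t=5: a0@(1,3) a1@(1,3) a2@(1,3) | pheromone: 0 0 0 0 / 0 0 0 24 / 0 0 0 0 / 0 0 0 0 / 0 0 0 0

....
...F
....
....
....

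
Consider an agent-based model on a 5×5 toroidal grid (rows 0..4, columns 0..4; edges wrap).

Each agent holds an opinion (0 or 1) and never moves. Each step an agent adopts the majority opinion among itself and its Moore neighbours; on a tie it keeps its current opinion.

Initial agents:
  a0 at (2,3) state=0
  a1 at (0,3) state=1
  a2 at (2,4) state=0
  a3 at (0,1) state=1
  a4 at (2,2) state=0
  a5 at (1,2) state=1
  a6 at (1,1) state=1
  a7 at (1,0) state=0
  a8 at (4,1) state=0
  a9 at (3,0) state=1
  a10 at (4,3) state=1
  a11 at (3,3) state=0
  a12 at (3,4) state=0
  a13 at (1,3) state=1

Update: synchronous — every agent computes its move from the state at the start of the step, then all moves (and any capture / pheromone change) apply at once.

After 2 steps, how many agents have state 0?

t=1: a0@(2,3):0 a1@(0,3):1 a2@(2,4):0 a3@(0,1):1 a4@(2,2):0 a5@(1,2):1 a6@(1,1):1 a7@(1,0):0 a8@(4,1):1 a9@(3,0):0 a10@(4,3):1 a11@(3,3):0 a12@(3,4):0 a13@(1,3):1
t=2: (unchanged — steady state)

7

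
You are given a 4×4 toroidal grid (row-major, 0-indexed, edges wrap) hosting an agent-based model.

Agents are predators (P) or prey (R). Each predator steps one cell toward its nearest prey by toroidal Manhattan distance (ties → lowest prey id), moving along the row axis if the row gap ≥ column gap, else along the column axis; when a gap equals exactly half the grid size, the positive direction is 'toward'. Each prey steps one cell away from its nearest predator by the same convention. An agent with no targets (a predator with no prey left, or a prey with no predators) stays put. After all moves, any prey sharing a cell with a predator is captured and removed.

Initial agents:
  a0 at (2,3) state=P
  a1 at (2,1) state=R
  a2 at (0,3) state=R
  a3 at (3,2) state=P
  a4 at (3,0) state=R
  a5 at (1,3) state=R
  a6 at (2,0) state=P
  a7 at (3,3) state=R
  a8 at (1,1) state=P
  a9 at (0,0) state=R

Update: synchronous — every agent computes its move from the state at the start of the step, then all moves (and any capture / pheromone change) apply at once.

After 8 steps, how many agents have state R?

t=1: a0@(1,3):P a1@(2,2):R a3@(3,3):P a4@(0,0):R a5@(0,3):R a6@(2,1):P a7@(0,3):R a8@(2,1):P a9@(3,0):R
t=2: a0@(0,3):P a1@(2,3):R a3@(0,3):P a4@(3,0):R a5@(3,3):R a6@(2,2):P a7@(3,3):R a8@(2,2):P a9@(3,1):R
t=3: a0@(3,3):P a1@(2,0):R a3@(3,3):P a4@(2,0):R a6@(2,3):P a8@(2,3):P a9@(0,1):R
t=4: a0@(2,3):P a1@(2,1):R a3@(2,3):P a4@(2,1):R a6@(2,0):P a8@(2,0):P a9@(0,0):R
t=5: a0@(2,0):P a1@(2,2):R a3@(2,0):P a4@(2,2):R a6@(2,1):P a8@(2,1):P a9@(3,0):R
t=6: a0@(3,0):P a1@(2,3):R a3@(3,0):P a4@(2,3):R a6@(2,2):P a8@(2,2):P a9@(0,0):R
t=7: a0@(0,0):P a1@(2,0):R a3@(0,0):P a4@(2,0):R a6@(2,3):P a8@(2,3):P a9@(1,0):R
t=8: a0@(1,0):P a1@(2,1):R a3@(1,0):P a4@(2,1):R a6@(2,0):P a8@(2,0):P

2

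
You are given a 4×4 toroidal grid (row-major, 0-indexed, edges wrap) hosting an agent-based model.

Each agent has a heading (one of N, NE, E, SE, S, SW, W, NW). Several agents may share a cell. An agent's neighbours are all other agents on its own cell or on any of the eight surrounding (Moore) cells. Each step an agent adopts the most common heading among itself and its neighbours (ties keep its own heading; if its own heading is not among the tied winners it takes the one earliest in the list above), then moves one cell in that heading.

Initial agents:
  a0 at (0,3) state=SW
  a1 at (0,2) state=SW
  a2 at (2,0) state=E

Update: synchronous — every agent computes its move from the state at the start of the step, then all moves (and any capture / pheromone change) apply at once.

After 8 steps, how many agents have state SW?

t=1: a0@(1,2):SW a1@(1,1):SW a2@(2,1):E
t=2: a0@(2,1):SW a1@(2,0):SW a2@(3,0):SW
t=3: a0@(3,0):SW a1@(3,3):SW a2@(0,3):SW
t=4: a0@(0,3):SW a1@(0,2):SW a2@(1,2):SW
t=5: a0@(1,2):SW a1@(1,1):SW a2@(2,1):SW
t=6: a0@(2,1):SW a1@(2,0):SW a2@(3,0):SW
t=7: a0@(3,0):SW a1@(3,3):SW a2@(0,3):SW
t=8: a0@(0,3):SW a1@(0,2):SW a2@(1,2):SW

3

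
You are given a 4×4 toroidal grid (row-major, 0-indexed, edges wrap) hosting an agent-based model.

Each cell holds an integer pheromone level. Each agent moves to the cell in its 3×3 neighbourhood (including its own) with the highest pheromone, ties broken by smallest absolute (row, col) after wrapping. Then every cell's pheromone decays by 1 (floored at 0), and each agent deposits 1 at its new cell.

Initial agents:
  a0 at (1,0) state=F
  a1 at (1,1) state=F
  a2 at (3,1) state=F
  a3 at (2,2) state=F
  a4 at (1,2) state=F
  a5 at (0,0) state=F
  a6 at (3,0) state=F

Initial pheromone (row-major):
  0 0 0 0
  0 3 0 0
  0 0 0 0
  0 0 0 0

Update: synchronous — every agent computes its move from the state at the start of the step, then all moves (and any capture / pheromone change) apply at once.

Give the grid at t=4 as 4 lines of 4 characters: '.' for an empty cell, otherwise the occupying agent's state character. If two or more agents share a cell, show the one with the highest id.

t=1: a0@(1,1) a1@(1,1) a2@(0,0) a3@(1,1) a4@(1,1) a5@(1,1) a6@(0,0) | pheromone: 2 0 0 0 / 0 7 0 0 / 0 0 0 0 / 0 0 0 0
t=2: a0@(1,1) a1@(1,1) a2@(1,1) a3@(1,1) a4@(1,1) a5@(1,1) a6@(1,1) | pheromone: 1 0 0 0 / 0 13 0 0 / 0 0 0 0 / 0 0 0 0
t=3: a0@(1,1) a1@(1,1) a2@(1,1) a3@(1,1) a4@(1,1) a5@(1,1) a6@(1,1) | pheromone: 0 0 0 0 / 0 19 0 0 / 0 0 0 0 / 0 0 0 0
t=4: a0@(1,1) a1@(1,1) a2@(1,1) a3@(1,1) a4@(1,1) a5@(1,1) a6@(1,1) | pheromone: 0 0 0 0 / 0 25 0 0 / 0 0 0 0 / 0 0 0 0

....
.F..
....
....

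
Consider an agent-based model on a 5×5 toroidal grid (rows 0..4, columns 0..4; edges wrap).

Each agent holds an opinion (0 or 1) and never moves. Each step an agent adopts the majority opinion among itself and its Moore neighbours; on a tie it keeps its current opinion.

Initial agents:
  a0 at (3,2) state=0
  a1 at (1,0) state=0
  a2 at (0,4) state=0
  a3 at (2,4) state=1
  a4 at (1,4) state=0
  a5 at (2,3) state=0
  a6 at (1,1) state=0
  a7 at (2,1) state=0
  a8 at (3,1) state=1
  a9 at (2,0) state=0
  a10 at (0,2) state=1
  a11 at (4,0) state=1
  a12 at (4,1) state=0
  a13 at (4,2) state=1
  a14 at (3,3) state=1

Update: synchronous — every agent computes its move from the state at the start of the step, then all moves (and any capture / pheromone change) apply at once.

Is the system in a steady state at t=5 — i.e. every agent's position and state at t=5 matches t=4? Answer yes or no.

yes

t=1: a0@(3,2):0 a1@(1,0):0 a2@(0,4):0 a3@(2,4):0 a4@(1,4):0 a5@(2,3):0 a6@(1,1):0 a7@(2,1):0 a8@(3,1):0 a9@(2,0):0 a10@(0,2):1 a11@(4,0):1 a12@(4,1):1 a13@(4,2):1 a14@(3,3):1
t=2: a0@(3,2):0 a1@(1,0):0 a2@(0,4):0 a3@(2,4):0 a4@(1,4):0 a5@(2,3):0 a6@(1,1):0 a7@(2,1):0 a8@(3,1):0 a9@(2,0):0 a10@(0,2):1 a11@(4,0):1 a12@(4,1):1 a13@(4,2):1 a14@(3,3):0
t=3: (unchanged — steady state)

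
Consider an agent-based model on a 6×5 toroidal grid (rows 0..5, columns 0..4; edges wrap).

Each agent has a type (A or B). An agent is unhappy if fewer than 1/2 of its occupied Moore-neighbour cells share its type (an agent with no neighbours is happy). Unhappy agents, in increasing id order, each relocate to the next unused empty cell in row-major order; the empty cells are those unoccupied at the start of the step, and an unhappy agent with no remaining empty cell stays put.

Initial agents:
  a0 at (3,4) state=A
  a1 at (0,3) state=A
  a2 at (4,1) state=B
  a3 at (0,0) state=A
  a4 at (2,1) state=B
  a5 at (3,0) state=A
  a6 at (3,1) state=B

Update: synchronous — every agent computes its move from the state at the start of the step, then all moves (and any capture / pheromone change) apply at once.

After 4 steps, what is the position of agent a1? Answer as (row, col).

t=1: a0@(3,4):A a1@(0,3):A a2@(4,1):B a3@(0,0):A a4@(2,1):B a5@(0,1):A a6@(3,1):B
t=2: (unchanged — steady state)

(0, 3)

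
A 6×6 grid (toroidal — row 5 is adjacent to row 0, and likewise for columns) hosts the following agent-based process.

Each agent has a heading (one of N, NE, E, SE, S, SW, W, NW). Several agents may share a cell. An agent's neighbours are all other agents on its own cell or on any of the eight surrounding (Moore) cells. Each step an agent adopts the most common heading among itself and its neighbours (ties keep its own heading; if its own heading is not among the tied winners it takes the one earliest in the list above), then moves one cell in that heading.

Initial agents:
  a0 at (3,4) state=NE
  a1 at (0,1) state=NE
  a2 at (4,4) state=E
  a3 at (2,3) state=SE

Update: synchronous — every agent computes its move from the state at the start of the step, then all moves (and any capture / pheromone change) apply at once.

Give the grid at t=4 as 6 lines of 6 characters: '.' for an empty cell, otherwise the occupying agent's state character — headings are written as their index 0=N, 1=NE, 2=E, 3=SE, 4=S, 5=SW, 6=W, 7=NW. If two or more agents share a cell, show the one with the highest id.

.3....
......
.....1
......
..2...
..1...

t=1: a0@(2,5):NE a1@(5,2):NE a2@(4,5):E a3@(3,4):SE
t=2: a0@(1,0):NE a1@(4,3):NE a2@(4,0):E a3@(4,5):SE
t=3: a0@(0,1):NE a1@(3,4):NE a2@(4,1):E a3@(5,0):SE
t=4: a0@(5,2):NE a1@(2,5):NE a2@(4,2):E a3@(0,1):SE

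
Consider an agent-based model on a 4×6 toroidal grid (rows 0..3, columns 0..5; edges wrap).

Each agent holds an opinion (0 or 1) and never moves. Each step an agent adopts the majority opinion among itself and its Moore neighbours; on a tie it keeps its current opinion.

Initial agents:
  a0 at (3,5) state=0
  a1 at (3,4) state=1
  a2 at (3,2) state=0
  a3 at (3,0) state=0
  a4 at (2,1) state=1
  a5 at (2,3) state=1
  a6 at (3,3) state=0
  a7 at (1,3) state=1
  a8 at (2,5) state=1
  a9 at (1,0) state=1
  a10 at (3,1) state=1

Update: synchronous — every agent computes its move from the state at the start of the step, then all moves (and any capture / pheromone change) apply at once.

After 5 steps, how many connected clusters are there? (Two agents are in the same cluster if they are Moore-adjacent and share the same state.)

1

t=1: a0@(3,5):0 a1@(3,4):1 a2@(3,2):1 a3@(3,0):1 a4@(2,1):1 a5@(2,3):1 a6@(3,3):0 a7@(1,3):1 a8@(2,5):1 a9@(1,0):1 a10@(3,1):1
t=2: a0@(3,5):1 a1@(3,4):1 a2@(3,2):1 a3@(3,0):1 a4@(2,1):1 a5@(2,3):1 a6@(3,3):1 a7@(1,3):1 a8@(2,5):1 a9@(1,0):1 a10@(3,1):1
t=3: (unchanged — steady state)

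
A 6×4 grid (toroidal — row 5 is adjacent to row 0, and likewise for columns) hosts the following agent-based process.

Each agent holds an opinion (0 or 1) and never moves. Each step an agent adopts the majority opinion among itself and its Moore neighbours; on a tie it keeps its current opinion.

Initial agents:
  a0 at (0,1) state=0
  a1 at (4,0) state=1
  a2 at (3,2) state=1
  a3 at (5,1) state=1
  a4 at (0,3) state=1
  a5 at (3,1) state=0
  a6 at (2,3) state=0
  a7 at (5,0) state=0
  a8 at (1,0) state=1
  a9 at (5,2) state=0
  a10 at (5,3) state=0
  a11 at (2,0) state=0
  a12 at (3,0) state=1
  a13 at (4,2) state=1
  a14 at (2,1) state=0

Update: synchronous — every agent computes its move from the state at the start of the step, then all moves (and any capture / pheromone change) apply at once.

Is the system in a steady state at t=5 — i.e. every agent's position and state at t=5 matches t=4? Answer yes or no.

t=1: a0@(0,1):0 a1@(4,0):1 a2@(3,2):0 a3@(5,1):1 a4@(0,3):0 a5@(3,1):1 a6@(2,3):1 a7@(5,0):0 a8@(1,0):0 a9@(5,2):0 a10@(5,3):0 a11@(2,0):0 a12@(3,0):0 a13@(4,2):1 a14@(2,1):0
t=2: a0@(0,1):0 a1@(4,0):1 a2@(3,2):1 a3@(5,1):1 a4@(0,3):0 a5@(3,1):0 a6@(2,3):0 a7@(5,0):0 a8@(1,0):0 a9@(5,2):0 a10@(5,3):0 a11@(2,0):0 a12@(3,0):0 a13@(4,2):1 a14@(2,1):0
t=3: a0@(0,1):0 a1@(4,0):0 a2@(3,2):0 a3@(5,1):1 a4@(0,3):0 a5@(3,1):0 a6@(2,3):0 a7@(5,0):0 a8@(1,0):0 a9@(5,2):0 a10@(5,3):0 a11@(2,0):0 a12@(3,0):0 a13@(4,2):1 a14@(2,1):0
t=4: a0@(0,1):0 a1@(4,0):0 a2@(3,2):0 a3@(5,1):0 a4@(0,3):0 a5@(3,1):0 a6@(2,3):0 a7@(5,0):0 a8@(1,0):0 a9@(5,2):0 a10@(5,3):0 a11@(2,0):0 a12@(3,0):0 a13@(4,2):0 a14@(2,1):0
t=5: (unchanged — steady state)

yes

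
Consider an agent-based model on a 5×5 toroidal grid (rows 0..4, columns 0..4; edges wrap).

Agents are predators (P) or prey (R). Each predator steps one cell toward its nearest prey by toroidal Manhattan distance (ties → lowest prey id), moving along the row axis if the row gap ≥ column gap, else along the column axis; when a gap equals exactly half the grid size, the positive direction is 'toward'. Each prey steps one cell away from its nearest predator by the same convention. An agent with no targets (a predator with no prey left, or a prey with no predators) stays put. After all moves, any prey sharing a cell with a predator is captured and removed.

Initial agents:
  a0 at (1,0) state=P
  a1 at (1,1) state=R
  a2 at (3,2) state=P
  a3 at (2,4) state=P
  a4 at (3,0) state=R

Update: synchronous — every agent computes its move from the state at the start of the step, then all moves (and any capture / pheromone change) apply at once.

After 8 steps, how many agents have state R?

t=1: a0@(1,1):P a1@(1,2):R a2@(3,1):P a3@(3,4):P a4@(4,0):R
t=2: a0@(1,2):P a1@(1,3):R a2@(4,1):P a3@(4,4):P a4@(0,0):R
t=3: a0@(1,3):P a1@(1,4):R a2@(0,1):P a3@(0,4):P a4@(1,0):R
t=4: a0@(1,4):P a1@(1,0):R a2@(1,1):P a3@(1,4):P
t=5: a0@(1,0):P a1@(1,1):R a2@(1,0):P a3@(1,0):P
t=6: a0@(1,1):P a1@(1,2):R a2@(1,1):P a3@(1,1):P
t=7: a0@(1,2):P a1@(1,3):R a2@(1,2):P a3@(1,2):P
t=8: a0@(1,3):P a1@(1,4):R a2@(1,3):P a3@(1,3):P

1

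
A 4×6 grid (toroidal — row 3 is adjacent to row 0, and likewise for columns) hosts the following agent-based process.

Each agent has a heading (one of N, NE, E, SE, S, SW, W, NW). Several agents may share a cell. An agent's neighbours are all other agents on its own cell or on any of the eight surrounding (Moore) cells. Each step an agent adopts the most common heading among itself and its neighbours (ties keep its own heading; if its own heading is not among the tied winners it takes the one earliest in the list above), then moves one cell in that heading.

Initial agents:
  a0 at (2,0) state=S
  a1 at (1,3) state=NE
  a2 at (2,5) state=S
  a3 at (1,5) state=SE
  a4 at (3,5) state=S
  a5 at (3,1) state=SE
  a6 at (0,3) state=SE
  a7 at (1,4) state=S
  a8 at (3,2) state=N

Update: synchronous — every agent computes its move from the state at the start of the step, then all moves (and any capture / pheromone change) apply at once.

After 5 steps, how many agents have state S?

t=1: a0@(3,0):S a1@(0,4):NE a2@(3,5):S a3@(2,5):S a4@(0,5):S a5@(0,2):SE a6@(1,4):SE a7@(2,4):S a8@(0,3):SE
t=2: a0@(0,0):S a1@(1,5):SE a2@(0,5):S a3@(3,5):S a4@(1,5):S a5@(1,3):SE a6@(2,4):S a7@(3,4):S a8@(1,4):SE
t=3: a0@(1,0):S a1@(2,5):S a2@(1,5):S a3@(0,5):S a4@(2,5):S a5@(2,4):SE a6@(3,4):S a7@(0,4):S a8@(2,5):SE
t=4: a0@(2,0):S a1@(3,5):S a2@(2,5):S a3@(1,5):S a4@(3,5):S a5@(3,4):S a6@(0,4):S a7@(1,4):S a8@(3,5):S
t=5: a0@(3,0):S a1@(0,5):S a2@(3,5):S a3@(2,5):S a4@(0,5):S a5@(0,4):S a6@(1,4):S a7@(2,4):S a8@(0,5):S

9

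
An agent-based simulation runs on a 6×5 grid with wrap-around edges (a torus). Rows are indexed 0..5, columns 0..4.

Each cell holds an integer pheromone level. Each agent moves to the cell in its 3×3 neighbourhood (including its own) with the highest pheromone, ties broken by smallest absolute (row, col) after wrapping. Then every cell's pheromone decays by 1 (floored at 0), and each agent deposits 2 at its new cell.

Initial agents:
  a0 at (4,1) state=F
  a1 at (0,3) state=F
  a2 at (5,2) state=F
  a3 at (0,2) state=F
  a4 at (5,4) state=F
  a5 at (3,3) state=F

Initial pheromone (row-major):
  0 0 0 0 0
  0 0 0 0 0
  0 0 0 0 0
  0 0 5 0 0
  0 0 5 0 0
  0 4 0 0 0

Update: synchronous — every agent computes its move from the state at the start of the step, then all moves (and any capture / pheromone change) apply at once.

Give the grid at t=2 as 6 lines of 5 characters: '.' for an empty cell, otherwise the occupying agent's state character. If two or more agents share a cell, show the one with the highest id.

.....
.....
.....
..F..
..F..
.F...

t=1: a0@(3,2) a1@(0,2) a2@(4,2) a3@(5,1) a4@(0,0) a5@(3,2) | pheromone: 2 0 2 0 0 / 0 0 0 0 0 / 0 0 0 0 0 / 0 0 8 0 0 / 0 0 6 0 0 / 0 5 0 0 0
t=2: a0@(3,2) a1@(5,1) a2@(3,2) a3@(4,2) a4@(5,1) a5@(3,2) | pheromone: 1 0 1 0 0 / 0 0 0 0 0 / 0 0 0 0 0 / 0 0 13 0 0 / 0 0 7 0 0 / 0 8 0 0 0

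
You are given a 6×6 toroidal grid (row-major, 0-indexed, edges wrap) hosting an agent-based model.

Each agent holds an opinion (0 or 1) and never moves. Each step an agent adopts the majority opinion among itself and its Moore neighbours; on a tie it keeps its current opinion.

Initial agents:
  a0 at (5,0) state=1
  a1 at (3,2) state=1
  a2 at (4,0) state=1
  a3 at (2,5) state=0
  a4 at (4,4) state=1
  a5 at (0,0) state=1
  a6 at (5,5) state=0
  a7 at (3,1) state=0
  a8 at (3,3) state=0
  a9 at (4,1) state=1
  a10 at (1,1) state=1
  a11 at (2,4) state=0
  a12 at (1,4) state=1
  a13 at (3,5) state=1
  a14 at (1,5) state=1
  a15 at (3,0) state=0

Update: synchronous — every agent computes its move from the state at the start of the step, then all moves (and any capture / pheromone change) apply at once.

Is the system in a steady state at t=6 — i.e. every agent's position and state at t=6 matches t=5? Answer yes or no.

t=1: a0@(5,0):1 a1@(3,2):1 a2@(4,0):1 a3@(2,5):0 a4@(4,4):1 a5@(0,0):1 a6@(5,5):1 a7@(3,1):1 a8@(3,3):0 a9@(4,1):1 a10@(1,1):1 a11@(2,4):0 a12@(1,4):1 a13@(3,5):1 a14@(1,5):1 a15@(3,0):0
t=2: a0@(5,0):1 a1@(3,2):1 a2@(4,0):1 a3@(2,5):0 a4@(4,4):1 a5@(0,0):1 a6@(5,5):1 a7@(3,1):1 a8@(3,3):0 a9@(4,1):1 a10@(1,1):1 a11@(2,4):0 a12@(1,4):1 a13@(3,5):1 a14@(1,5):1 a15@(3,0):1
t=3: a0@(5,0):1 a1@(3,2):1 a2@(4,0):1 a3@(2,5):1 a4@(4,4):1 a5@(0,0):1 a6@(5,5):1 a7@(3,1):1 a8@(3,3):0 a9@(4,1):1 a10@(1,1):1 a11@(2,4):0 a12@(1,4):1 a13@(3,5):1 a14@(1,5):1 a15@(3,0):1
t=4: a0@(5,0):1 a1@(3,2):1 a2@(4,0):1 a3@(2,5):1 a4@(4,4):1 a5@(0,0):1 a6@(5,5):1 a7@(3,1):1 a8@(3,3):0 a9@(4,1):1 a10@(1,1):1 a11@(2,4):1 a12@(1,4):1 a13@(3,5):1 a14@(1,5):1 a15@(3,0):1
t=5: a0@(5,0):1 a1@(3,2):1 a2@(4,0):1 a3@(2,5):1 a4@(4,4):1 a5@(0,0):1 a6@(5,5):1 a7@(3,1):1 a8@(3,3):1 a9@(4,1):1 a10@(1,1):1 a11@(2,4):1 a12@(1,4):1 a13@(3,5):1 a14@(1,5):1 a15@(3,0):1
t=6: (unchanged — steady state)

yes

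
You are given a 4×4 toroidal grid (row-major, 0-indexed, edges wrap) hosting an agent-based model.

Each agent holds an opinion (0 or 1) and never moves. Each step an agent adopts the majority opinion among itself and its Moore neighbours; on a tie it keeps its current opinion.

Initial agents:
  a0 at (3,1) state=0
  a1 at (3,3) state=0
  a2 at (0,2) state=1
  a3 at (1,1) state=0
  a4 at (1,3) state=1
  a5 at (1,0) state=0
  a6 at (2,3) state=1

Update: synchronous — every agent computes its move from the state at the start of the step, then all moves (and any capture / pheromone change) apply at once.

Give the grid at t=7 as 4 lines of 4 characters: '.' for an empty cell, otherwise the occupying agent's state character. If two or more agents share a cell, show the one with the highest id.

t=1: a0@(3,1):0 a1@(3,3):1 a2@(0,2):0 a3@(1,1):0 a4@(1,3):1 a5@(1,0):0 a6@(2,3):1
t=2: (unchanged — steady state)

..0.
00.1
...1
.0.1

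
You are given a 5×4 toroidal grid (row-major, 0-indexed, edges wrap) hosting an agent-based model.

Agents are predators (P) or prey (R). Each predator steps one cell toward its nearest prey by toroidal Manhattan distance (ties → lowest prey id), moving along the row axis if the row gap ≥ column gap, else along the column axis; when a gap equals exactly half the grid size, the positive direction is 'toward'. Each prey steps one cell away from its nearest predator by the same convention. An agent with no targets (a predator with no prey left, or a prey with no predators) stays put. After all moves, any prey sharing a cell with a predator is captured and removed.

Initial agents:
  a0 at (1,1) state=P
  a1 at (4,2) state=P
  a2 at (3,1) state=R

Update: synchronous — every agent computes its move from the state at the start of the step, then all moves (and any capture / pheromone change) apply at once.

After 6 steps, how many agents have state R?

t=1: a0@(2,1):P a1@(3,2):P a2@(4,1):R
t=2: a0@(3,1):P a1@(4,2):P a2@(0,1):R
t=3: a0@(4,1):P a1@(0,2):P a2@(1,1):R
t=4: a0@(0,1):P a1@(1,2):P a2@(2,1):R
t=5: a0@(1,1):P a1@(2,2):P a2@(3,1):R
t=6: a0@(2,1):P a1@(3,2):P a2@(4,1):R

1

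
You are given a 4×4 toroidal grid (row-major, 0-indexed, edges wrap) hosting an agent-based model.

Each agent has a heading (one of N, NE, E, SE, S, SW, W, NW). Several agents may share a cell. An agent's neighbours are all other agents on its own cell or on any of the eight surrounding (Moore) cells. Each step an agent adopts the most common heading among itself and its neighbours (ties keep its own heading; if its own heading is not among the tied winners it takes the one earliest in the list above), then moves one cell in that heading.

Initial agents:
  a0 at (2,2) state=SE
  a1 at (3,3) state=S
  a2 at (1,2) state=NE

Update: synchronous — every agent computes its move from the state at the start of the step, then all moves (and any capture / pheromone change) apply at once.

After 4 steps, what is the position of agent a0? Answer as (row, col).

t=1: a0@(3,3):SE a1@(0,3):S a2@(0,3):NE
t=2: a0@(0,0):SE a1@(1,3):S a2@(3,0):NE
t=3: a0@(1,1):SE a1@(2,3):S a2@(2,1):NE
t=4: a0@(2,2):SE a1@(3,3):S a2@(1,2):NE

(2, 2)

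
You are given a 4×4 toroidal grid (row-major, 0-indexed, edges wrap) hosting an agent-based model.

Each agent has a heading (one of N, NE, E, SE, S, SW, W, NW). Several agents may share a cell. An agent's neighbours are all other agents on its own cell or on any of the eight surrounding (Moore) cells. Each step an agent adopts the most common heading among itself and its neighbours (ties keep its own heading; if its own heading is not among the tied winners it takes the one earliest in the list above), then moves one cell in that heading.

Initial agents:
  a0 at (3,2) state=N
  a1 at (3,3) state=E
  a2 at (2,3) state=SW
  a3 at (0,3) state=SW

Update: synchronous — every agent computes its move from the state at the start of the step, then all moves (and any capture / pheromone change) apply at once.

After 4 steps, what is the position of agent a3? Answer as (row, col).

t=1: a0@(0,1):SW a1@(0,2):SW a2@(3,2):SW a3@(1,2):SW
t=2: a0@(1,0):SW a1@(1,1):SW a2@(0,1):SW a3@(2,1):SW
t=3: a0@(2,3):SW a1@(2,0):SW a2@(1,0):SW a3@(3,0):SW
t=4: a0@(3,2):SW a1@(3,3):SW a2@(2,3):SW a3@(0,3):SW

(0, 3)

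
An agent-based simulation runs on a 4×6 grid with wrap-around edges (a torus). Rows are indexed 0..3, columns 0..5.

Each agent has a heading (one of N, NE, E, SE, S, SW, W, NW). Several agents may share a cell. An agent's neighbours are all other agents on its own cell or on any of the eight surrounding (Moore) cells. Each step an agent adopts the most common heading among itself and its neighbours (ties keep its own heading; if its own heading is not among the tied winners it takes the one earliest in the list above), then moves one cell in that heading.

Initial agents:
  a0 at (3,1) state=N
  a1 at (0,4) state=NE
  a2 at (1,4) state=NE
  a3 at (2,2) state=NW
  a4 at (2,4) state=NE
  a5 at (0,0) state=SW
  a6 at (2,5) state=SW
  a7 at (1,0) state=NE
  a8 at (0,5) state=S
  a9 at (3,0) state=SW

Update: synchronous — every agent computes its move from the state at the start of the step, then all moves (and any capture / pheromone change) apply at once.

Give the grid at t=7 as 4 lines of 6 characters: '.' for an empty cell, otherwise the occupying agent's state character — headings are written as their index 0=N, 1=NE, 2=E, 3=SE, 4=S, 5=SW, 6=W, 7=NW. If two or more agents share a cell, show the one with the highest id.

.....1
1...11
1....1
.....1

t=1: a0@(0,0):SW a1@(3,5):NE a2@(0,5):NE a3@(1,1):NW a4@(1,5):NE a5@(1,5):SW a6@(1,0):NE a7@(2,5):SW a8@(3,0):NE a9@(0,5):SW
t=2: a0@(3,1):NE a1@(2,0):NE a2@(3,0):NE a3@(0,0):NW a4@(2,4):SW a5@(2,4):SW a6@(2,5):SW a7@(1,0):NE a8@(2,1):NE a9@(3,0):NE
t=3: a0@(2,2):NE a1@(1,1):NE a2@(2,1):NE a3@(3,1):NE a4@(3,3):SW a5@(3,3):SW a6@(1,0):NE a7@(0,1):NE a8@(1,2):NE a9@(2,1):NE
t=4: a0@(1,3):NE a1@(0,2):NE a2@(1,2):NE a3@(2,2):NE a4@(0,2):SW a5@(0,2):SW a6@(0,1):NE a7@(3,2):NE a8@(0,3):NE a9@(1,2):NE
t=5: a0@(0,4):NE a1@(3,3):NE a2@(0,3):NE a3@(1,3):NE a4@(3,3):NE a5@(3,3):NE a6@(3,2):NE a7@(2,3):NE a8@(3,4):NE a9@(0,3):NE
t=6: a0@(3,5):NE a1@(2,4):NE a2@(3,4):NE a3@(0,4):NE a4@(2,4):NE a5@(2,4):NE a6@(2,3):NE a7@(1,4):NE a8@(2,5):NE a9@(3,4):NE
t=7: a0@(2,0):NE a1@(1,5):NE a2@(2,5):NE a3@(3,5):NE a4@(1,5):NE a5@(1,5):NE a6@(1,4):NE a7@(0,5):NE a8@(1,0):NE a9@(2,5):NE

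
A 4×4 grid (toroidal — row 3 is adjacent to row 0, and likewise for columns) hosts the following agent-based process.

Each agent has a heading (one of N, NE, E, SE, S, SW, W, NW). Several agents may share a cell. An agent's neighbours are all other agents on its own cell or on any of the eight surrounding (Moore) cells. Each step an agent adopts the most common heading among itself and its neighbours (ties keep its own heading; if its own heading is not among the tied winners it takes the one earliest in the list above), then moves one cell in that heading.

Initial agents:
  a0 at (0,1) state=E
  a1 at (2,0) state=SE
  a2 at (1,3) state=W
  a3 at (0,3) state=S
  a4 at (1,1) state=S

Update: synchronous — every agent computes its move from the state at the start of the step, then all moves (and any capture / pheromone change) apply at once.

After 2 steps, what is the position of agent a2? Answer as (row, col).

(2, 2)

t=1: a0@(0,2):E a1@(3,1):SE a2@(1,2):W a3@(1,3):S a4@(2,1):S
t=2: a0@(0,3):E a1@(0,2):SE a2@(2,2):S a3@(2,3):S a4@(3,1):S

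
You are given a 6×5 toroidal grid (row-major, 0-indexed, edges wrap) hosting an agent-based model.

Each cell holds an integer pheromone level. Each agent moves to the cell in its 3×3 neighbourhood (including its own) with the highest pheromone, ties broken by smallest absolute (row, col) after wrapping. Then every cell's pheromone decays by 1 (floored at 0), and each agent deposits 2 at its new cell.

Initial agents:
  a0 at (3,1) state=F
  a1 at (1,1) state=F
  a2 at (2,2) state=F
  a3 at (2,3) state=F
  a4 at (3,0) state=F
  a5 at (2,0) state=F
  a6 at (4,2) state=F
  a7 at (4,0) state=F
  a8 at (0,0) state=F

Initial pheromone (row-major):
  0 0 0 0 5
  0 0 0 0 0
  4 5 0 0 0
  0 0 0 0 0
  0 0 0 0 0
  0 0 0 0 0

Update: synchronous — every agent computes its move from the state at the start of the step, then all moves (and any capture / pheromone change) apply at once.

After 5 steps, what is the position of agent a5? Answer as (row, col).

t=1: a0@(2,1) a1@(2,1) a2@(2,1) a3@(1,2) a4@(2,1) a5@(2,1) a6@(3,1) a7@(3,0) a8@(0,4) | pheromone: 0 0 0 0 6 / 0 0 2 0 0 / 3 14 0 0 0 / 2 2 0 0 0 / 0 0 0 0 0 / 0 0 0 0 0
t=2: a0@(2,1) a1@(2,1) a2@(2,1) a3@(2,1) a4@(2,1) a5@(2,1) a6@(2,1) a7@(2,1) a8@(0,4) | pheromone: 0 0 0 0 7 / 0 0 1 0 0 / 2 29 0 0 0 / 1 1 0 0 0 / 0 0 0 0 0 / 0 0 0 0 0
t=3: a0@(2,1) a1@(2,1) a2@(2,1) a3@(2,1) a4@(2,1) a5@(2,1) a6@(2,1) a7@(2,1) a8@(0,4) | pheromone: 0 0 0 0 8 / 0 0 0 0 0 / 1 44 0 0 0 / 0 0 0 0 0 / 0 0 0 0 0 / 0 0 0 0 0
t=4: a0@(2,1) a1@(2,1) a2@(2,1) a3@(2,1) a4@(2,1) a5@(2,1) a6@(2,1) a7@(2,1) a8@(0,4) | pheromone: 0 0 0 0 9 / 0 0 0 0 0 / 0 59 0 0 0 / 0 0 0 0 0 / 0 0 0 0 0 / 0 0 0 0 0
t=5: a0@(2,1) a1@(2,1) a2@(2,1) a3@(2,1) a4@(2,1) a5@(2,1) a6@(2,1) a7@(2,1) a8@(0,4) | pheromone: 0 0 0 0 10 / 0 0 0 0 0 / 0 74 0 0 0 / 0 0 0 0 0 / 0 0 0 0 0 / 0 0 0 0 0

(2, 1)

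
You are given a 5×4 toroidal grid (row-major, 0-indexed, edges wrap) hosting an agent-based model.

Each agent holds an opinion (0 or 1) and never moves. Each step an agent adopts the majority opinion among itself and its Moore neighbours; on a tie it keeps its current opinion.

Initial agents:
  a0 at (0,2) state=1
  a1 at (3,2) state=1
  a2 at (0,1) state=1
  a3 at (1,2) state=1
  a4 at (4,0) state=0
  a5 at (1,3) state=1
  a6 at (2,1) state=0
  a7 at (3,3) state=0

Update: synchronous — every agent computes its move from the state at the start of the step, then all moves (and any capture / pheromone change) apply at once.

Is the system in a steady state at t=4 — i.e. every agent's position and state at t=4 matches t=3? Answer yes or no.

yes

t=1: a0@(0,2):1 a1@(3,2):0 a2@(0,1):1 a3@(1,2):1 a4@(4,0):0 a5@(1,3):1 a6@(2,1):1 a7@(3,3):0
t=2: (unchanged — steady state)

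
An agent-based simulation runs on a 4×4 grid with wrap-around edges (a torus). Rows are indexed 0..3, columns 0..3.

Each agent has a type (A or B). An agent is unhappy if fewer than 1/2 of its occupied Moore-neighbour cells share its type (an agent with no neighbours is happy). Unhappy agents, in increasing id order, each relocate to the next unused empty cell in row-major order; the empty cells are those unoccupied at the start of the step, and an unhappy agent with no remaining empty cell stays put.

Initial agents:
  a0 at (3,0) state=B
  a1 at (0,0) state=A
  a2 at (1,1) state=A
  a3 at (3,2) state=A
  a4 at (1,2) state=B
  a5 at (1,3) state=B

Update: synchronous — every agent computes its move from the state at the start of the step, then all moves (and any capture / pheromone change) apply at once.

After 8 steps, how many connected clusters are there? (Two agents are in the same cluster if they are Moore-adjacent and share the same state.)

2

t=1: a0@(0,1):B a1@(0,2):A a2@(1,1):A a3@(3,2):A a4@(1,2):B a5@(1,3):B
t=2: a0@(0,0):B a1@(0,3):A a2@(1,0):A a3@(3,2):A a4@(1,2):B a5@(1,3):B
t=3: a0@(0,1):B a1@(0,2):A a2@(1,1):A a3@(3,2):A a4@(1,2):B a5@(1,3):B
t=4: a0@(0,0):B a1@(0,3):A a2@(1,0):A a3@(3,2):A a4@(1,2):B a5@(1,3):B
t=5: a0@(0,1):B a1@(0,2):A a2@(1,1):A a3@(3,2):A a4@(1,2):B a5@(1,3):B
t=6: a0@(0,0):B a1@(0,3):A a2@(1,0):A a3@(3,2):A a4@(1,2):B a5@(1,3):B
t=7: a0@(0,1):B a1@(0,2):A a2@(1,1):A a3@(3,2):A a4@(1,2):B a5@(1,3):B
t=8: a0@(0,0):B a1@(0,3):A a2@(1,0):A a3@(3,2):A a4@(1,2):B a5@(1,3):B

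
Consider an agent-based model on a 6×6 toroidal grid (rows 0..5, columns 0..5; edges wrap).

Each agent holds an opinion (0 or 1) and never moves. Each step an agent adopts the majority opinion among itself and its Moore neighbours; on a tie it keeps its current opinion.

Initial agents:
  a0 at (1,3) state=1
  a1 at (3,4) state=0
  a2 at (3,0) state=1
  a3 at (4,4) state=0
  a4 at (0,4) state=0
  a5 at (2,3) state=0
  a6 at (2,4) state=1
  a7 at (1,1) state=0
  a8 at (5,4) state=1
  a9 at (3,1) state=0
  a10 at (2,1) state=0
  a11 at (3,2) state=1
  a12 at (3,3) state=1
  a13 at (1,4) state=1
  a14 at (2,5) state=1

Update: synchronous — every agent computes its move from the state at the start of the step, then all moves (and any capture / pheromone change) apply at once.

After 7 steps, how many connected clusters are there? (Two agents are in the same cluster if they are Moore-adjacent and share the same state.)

3

t=1: a0@(1,3):1 a1@(3,4):0 a2@(3,0):1 a3@(4,4):0 a4@(0,4):1 a5@(2,3):1 a6@(2,4):1 a7@(1,1):0 a8@(5,4):0 a9@(3,1):0 a10@(2,1):0 a11@(3,2):0 a12@(3,3):1 a13@(1,4):1 a14@(2,5):1
t=2: a0@(1,3):1 a1@(3,4):1 a2@(3,0):1 a3@(4,4):0 a4@(0,4):1 a5@(2,3):1 a6@(2,4):1 a7@(1,1):0 a8@(5,4):0 a9@(3,1):0 a10@(2,1):0 a11@(3,2):0 a12@(3,3):1 a13@(1,4):1 a14@(2,5):1
t=3: (unchanged — steady state)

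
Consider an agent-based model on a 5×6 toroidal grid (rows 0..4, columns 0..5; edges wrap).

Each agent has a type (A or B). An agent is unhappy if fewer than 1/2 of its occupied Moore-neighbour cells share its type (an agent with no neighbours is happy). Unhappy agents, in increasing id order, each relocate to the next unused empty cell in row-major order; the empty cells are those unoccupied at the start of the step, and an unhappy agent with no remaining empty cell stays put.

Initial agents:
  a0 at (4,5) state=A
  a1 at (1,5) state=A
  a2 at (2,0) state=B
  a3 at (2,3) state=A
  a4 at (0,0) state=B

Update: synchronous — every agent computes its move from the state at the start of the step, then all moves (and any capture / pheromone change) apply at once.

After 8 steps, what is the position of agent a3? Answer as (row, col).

t=1: a0@(0,1):A a1@(0,2):A a2@(0,3):B a3@(2,3):A a4@(0,4):B
t=2: (unchanged — steady state)

(2, 3)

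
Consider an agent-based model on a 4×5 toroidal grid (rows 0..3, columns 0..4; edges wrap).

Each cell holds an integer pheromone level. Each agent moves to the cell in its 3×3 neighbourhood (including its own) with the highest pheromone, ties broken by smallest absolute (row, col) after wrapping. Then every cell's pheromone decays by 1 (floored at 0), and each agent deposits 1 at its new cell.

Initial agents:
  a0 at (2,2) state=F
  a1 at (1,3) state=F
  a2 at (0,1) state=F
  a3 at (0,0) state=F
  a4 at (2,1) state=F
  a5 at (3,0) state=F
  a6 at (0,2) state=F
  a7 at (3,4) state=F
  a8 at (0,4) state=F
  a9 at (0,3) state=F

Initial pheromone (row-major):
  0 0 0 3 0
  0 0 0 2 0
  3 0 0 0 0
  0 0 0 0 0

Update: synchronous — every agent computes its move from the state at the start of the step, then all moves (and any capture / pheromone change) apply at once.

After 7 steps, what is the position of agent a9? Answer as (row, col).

(0, 3)

t=1: a0@(1,3) a1@(0,3) a2@(0,0) a3@(0,0) a4@(2,0) a5@(2,0) a6@(0,3) a7@(0,3) a8@(0,3) a9@(0,3) | pheromone: 2 0 0 7 0 / 0 0 0 2 0 / 4 0 0 0 0 / 0 0 0 0 0
t=2: a0@(0,3) a1@(0,3) a2@(0,0) a3@(0,0) a4@(2,0) a5@(2,0) a6@(0,3) a7@(0,3) a8@(0,3) a9@(0,3) | pheromone: 3 0 0 12 0 / 0 0 0 1 0 / 5 0 0 0 0 / 0 0 0 0 0
t=3: a0@(0,3) a1@(0,3) a2@(0,0) a3@(0,0) a4@(2,0) a5@(2,0) a6@(0,3) a7@(0,3) a8@(0,3) a9@(0,3) | pheromone: 4 0 0 17 0 / 0 0 0 0 0 / 6 0 0 0 0 / 0 0 0 0 0
t=4: a0@(0,3) a1@(0,3) a2@(0,0) a3@(0,0) a4@(2,0) a5@(2,0) a6@(0,3) a7@(0,3) a8@(0,3) a9@(0,3) | pheromone: 5 0 0 22 0 / 0 0 0 0 0 / 7 0 0 0 0 / 0 0 0 0 0
t=5: a0@(0,3) a1@(0,3) a2@(0,0) a3@(0,0) a4@(2,0) a5@(2,0) a6@(0,3) a7@(0,3) a8@(0,3) a9@(0,3) | pheromone: 6 0 0 27 0 / 0 0 0 0 0 / 8 0 0 0 0 / 0 0 0 0 0
t=6: a0@(0,3) a1@(0,3) a2@(0,0) a3@(0,0) a4@(2,0) a5@(2,0) a6@(0,3) a7@(0,3) a8@(0,3) a9@(0,3) | pheromone: 7 0 0 32 0 / 0 0 0 0 0 / 9 0 0 0 0 / 0 0 0 0 0
t=7: a0@(0,3) a1@(0,3) a2@(0,0) a3@(0,0) a4@(2,0) a5@(2,0) a6@(0,3) a7@(0,3) a8@(0,3) a9@(0,3) | pheromone: 8 0 0 37 0 / 0 0 0 0 0 / 10 0 0 0 0 / 0 0 0 0 0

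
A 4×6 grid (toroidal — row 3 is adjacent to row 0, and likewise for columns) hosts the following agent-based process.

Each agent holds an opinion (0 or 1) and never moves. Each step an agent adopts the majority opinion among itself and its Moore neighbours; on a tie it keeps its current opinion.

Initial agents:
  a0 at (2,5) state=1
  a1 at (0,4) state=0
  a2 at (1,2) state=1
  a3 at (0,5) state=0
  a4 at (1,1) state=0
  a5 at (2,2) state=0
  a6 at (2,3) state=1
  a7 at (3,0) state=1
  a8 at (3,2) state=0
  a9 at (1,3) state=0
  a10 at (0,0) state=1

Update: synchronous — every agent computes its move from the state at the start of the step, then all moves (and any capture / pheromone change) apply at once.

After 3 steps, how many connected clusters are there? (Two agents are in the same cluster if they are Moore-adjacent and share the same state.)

2

t=1: a0@(2,5):1 a1@(0,4):0 a2@(1,2):0 a3@(0,5):0 a4@(1,1):0 a5@(2,2):0 a6@(2,3):0 a7@(3,0):1 a8@(3,2):0 a9@(1,3):0 a10@(0,0):1
t=2: (unchanged — steady state)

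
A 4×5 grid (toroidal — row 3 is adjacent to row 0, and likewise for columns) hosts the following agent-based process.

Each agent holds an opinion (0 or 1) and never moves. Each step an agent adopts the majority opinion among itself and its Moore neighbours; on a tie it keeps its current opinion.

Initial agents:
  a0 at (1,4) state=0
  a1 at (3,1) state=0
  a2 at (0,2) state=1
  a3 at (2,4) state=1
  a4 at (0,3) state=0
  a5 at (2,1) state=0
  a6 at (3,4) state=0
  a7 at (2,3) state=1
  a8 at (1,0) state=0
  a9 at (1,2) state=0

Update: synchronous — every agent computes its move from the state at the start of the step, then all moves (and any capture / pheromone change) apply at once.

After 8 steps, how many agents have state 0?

t=1: a0@(1,4):0 a1@(3,1):0 a2@(0,2):0 a3@(2,4):0 a4@(0,3):0 a5@(2,1):0 a6@(3,4):0 a7@(2,3):0 a8@(1,0):0 a9@(1,2):0
t=2: (unchanged — steady state)

10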